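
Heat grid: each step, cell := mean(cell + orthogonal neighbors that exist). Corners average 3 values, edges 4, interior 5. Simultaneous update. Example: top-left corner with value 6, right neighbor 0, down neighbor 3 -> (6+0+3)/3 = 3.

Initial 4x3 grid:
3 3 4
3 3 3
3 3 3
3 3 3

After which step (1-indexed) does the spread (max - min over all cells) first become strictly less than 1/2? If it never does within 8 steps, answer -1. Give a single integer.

Answer: 1

Derivation:
Step 1: max=10/3, min=3, spread=1/3
  -> spread < 1/2 first at step 1
Step 2: max=59/18, min=3, spread=5/18
Step 3: max=689/216, min=3, spread=41/216
Step 4: max=81977/25920, min=3, spread=4217/25920
Step 5: max=4874749/1555200, min=21679/7200, spread=38417/311040
Step 6: max=291136211/93312000, min=434597/144000, spread=1903471/18662400
Step 7: max=17397149089/5598720000, min=13075759/4320000, spread=18038617/223948800
Step 8: max=1041037782851/335923200000, min=1179326759/388800000, spread=883978523/13436928000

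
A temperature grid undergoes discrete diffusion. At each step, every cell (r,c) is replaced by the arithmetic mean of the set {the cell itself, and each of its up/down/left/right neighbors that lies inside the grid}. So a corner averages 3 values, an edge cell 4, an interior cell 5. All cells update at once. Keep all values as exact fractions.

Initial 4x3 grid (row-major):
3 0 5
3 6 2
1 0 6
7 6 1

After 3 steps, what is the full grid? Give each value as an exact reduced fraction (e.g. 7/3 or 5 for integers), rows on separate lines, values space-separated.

Answer: 319/120 4483/1440 3211/1080
151/48 1721/600 493/144
2287/720 143/40 2327/720
4079/1080 559/160 4039/1080

Derivation:
After step 1:
  2 7/2 7/3
  13/4 11/5 19/4
  11/4 19/5 9/4
  14/3 7/2 13/3
After step 2:
  35/12 301/120 127/36
  51/20 7/2 173/60
  217/60 29/10 227/60
  131/36 163/40 121/36
After step 3:
  319/120 4483/1440 3211/1080
  151/48 1721/600 493/144
  2287/720 143/40 2327/720
  4079/1080 559/160 4039/1080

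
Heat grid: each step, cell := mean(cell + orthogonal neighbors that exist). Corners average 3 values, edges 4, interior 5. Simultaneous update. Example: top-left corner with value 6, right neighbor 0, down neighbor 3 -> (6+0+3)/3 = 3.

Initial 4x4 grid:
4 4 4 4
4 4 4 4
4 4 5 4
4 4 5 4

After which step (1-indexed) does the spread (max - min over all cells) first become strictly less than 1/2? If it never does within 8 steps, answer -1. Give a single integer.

Step 1: max=9/2, min=4, spread=1/2
Step 2: max=1049/240, min=4, spread=89/240
  -> spread < 1/2 first at step 2
Step 3: max=584/135, min=4, spread=44/135
Step 4: max=69677/16200, min=2413/600, spread=2263/8100
Step 5: max=83033/19440, min=24209/6000, spread=7181/30375
Step 6: max=30981337/7290000, min=546851/135000, spread=1451383/7290000
Step 7: max=925174183/218700000, min=3290927/810000, spread=36623893/218700000
Step 8: max=27656676001/6561000000, min=165018379/40500000, spread=923698603/6561000000

Answer: 2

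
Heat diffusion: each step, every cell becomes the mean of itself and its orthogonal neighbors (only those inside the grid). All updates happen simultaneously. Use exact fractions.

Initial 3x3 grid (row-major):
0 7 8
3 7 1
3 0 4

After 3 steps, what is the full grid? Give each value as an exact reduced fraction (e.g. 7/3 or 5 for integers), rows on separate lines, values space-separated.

Answer: 8291/2160 32251/7200 4903/1080
50977/14400 21899/6000 5021/1200
2077/720 23701/7200 3593/1080

Derivation:
After step 1:
  10/3 11/2 16/3
  13/4 18/5 5
  2 7/2 5/3
After step 2:
  145/36 533/120 95/18
  731/240 417/100 39/10
  35/12 323/120 61/18
After step 3:
  8291/2160 32251/7200 4903/1080
  50977/14400 21899/6000 5021/1200
  2077/720 23701/7200 3593/1080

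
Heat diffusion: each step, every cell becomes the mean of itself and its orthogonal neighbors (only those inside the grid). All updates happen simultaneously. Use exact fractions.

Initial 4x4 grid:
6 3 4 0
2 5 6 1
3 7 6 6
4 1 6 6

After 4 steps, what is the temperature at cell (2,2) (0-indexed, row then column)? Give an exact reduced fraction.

Step 1: cell (2,2) = 31/5
Step 2: cell (2,2) = 49/10
Step 3: cell (2,2) = 9757/2000
Step 4: cell (2,2) = 91621/20000
Full grid after step 4:
  260989/64800 861403/216000 807451/216000 232597/64800
  222607/54000 30007/7200 750247/180000 214849/54000
  220999/54000 795877/180000 91621/20000 83867/18000
  267967/64800 949441/216000 349643/72000 21209/4320

Answer: 91621/20000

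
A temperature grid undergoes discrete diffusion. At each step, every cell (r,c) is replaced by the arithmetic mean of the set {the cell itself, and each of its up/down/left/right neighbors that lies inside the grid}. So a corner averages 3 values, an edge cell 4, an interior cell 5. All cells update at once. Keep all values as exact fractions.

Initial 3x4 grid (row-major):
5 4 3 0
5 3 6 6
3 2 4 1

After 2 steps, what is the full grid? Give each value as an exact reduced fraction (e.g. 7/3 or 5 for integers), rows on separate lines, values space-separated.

Answer: 149/36 47/12 18/5 19/6
4 383/100 363/100 859/240
31/9 163/48 859/240 61/18

Derivation:
After step 1:
  14/3 15/4 13/4 3
  4 4 22/5 13/4
  10/3 3 13/4 11/3
After step 2:
  149/36 47/12 18/5 19/6
  4 383/100 363/100 859/240
  31/9 163/48 859/240 61/18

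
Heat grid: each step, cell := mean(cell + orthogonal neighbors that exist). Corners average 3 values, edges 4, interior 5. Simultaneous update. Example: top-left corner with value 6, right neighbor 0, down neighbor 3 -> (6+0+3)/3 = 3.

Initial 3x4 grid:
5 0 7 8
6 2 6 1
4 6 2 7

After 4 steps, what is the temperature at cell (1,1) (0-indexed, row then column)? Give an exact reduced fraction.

Step 1: cell (1,1) = 4
Step 2: cell (1,1) = 377/100
Step 3: cell (1,1) = 8571/2000
Step 4: cell (1,1) = 498499/120000
Full grid after step 4:
  525377/129600 919957/216000 954317/216000 9583/2025
  1211041/288000 498499/120000 808561/180000 1960469/432000
  544477/129600 933707/216000 929567/216000 147103/32400

Answer: 498499/120000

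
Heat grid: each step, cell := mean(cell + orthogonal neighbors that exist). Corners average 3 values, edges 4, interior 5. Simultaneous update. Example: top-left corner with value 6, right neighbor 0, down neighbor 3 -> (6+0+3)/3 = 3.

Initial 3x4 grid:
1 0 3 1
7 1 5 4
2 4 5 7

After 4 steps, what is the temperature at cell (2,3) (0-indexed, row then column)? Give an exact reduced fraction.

Step 1: cell (2,3) = 16/3
Step 2: cell (2,3) = 89/18
Step 3: cell (2,3) = 4753/1080
Step 4: cell (2,3) = 108653/25920
Full grid after step 4:
  69253/25920 60763/21600 2587/864 86323/25920
  177763/57600 75311/24000 28447/8000 2867/768
  87083/25920 158251/43200 6787/1728 108653/25920

Answer: 108653/25920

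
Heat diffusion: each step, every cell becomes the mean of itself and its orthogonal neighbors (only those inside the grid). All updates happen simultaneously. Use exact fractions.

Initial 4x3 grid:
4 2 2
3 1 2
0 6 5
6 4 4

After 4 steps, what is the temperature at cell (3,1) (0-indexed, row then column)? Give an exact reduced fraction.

Answer: 16397/4320

Derivation:
Step 1: cell (3,1) = 5
Step 2: cell (3,1) = 119/30
Step 3: cell (3,1) = 1469/360
Step 4: cell (3,1) = 16397/4320
Full grid after step 4:
  4475/1728 151421/57600 499/192
  14053/4800 68627/24000 43159/14400
  28637/8640 31577/9000 30077/8640
  48451/12960 16397/4320 50971/12960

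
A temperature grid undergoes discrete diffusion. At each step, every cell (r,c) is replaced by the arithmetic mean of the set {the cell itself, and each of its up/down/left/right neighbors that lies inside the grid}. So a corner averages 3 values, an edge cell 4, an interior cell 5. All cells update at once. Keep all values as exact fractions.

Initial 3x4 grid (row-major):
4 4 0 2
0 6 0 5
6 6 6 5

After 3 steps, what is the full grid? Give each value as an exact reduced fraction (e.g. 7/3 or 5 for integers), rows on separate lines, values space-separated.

Answer: 1723/540 1441/450 9673/3600 763/270
3497/900 21163/6000 21643/6000 11753/3600
2999/720 3559/800 29471/7200 8969/2160

Derivation:
After step 1:
  8/3 7/2 3/2 7/3
  4 16/5 17/5 3
  4 6 17/4 16/3
After step 2:
  61/18 163/60 161/60 41/18
  52/15 201/50 307/100 211/60
  14/3 349/80 1139/240 151/36
After step 3:
  1723/540 1441/450 9673/3600 763/270
  3497/900 21163/6000 21643/6000 11753/3600
  2999/720 3559/800 29471/7200 8969/2160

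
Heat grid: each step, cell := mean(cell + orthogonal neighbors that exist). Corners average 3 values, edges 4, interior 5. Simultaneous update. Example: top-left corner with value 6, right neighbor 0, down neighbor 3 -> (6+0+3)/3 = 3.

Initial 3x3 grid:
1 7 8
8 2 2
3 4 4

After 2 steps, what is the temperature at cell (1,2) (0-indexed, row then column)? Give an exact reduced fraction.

Step 1: cell (1,2) = 4
Step 2: cell (1,2) = 22/5
Full grid after step 2:
  40/9 201/40 85/18
  553/120 397/100 22/5
  47/12 971/240 127/36

Answer: 22/5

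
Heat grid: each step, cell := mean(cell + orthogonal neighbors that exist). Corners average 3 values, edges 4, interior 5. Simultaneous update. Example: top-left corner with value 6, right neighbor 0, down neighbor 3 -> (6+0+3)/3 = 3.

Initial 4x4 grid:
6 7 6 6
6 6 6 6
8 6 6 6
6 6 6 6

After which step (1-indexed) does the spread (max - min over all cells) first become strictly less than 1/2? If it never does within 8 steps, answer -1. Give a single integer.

Answer: 3

Derivation:
Step 1: max=20/3, min=6, spread=2/3
Step 2: max=391/60, min=6, spread=31/60
Step 3: max=3451/540, min=6, spread=211/540
  -> spread < 1/2 first at step 3
Step 4: max=343189/54000, min=9053/1500, spread=17281/54000
Step 5: max=10232903/1620000, min=163501/27000, spread=422843/1620000
Step 6: max=305934241/48600000, min=205153/33750, spread=10513921/48600000
Step 7: max=9151954739/1458000000, min=29628787/4860000, spread=263318639/1458000000
Step 8: max=273901658591/43740000000, min=2474879461/405000000, spread=6614676803/43740000000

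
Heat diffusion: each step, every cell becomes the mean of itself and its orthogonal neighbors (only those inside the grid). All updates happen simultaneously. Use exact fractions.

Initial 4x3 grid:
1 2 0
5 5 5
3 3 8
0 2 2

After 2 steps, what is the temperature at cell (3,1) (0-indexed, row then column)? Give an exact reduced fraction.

Answer: 697/240

Derivation:
Step 1: cell (3,1) = 7/4
Step 2: cell (3,1) = 697/240
Full grid after step 2:
  49/18 11/4 53/18
  155/48 91/25 23/6
  727/240 86/25 43/10
  37/18 697/240 41/12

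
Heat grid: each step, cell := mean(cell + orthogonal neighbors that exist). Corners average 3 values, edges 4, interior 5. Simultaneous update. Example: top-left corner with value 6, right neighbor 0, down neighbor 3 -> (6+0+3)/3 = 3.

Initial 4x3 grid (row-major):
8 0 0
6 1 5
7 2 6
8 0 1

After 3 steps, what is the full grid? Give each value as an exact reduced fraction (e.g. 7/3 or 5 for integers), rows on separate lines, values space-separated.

Answer: 4199/1080 9101/2880 5683/2160
6131/1440 1033/300 2053/720
2117/480 2177/600 1099/360
761/180 10283/2880 6617/2160

Derivation:
After step 1:
  14/3 9/4 5/3
  11/2 14/5 3
  23/4 16/5 7/2
  5 11/4 7/3
After step 2:
  149/36 683/240 83/36
  1123/240 67/20 329/120
  389/80 18/5 361/120
  9/2 797/240 103/36
After step 3:
  4199/1080 9101/2880 5683/2160
  6131/1440 1033/300 2053/720
  2117/480 2177/600 1099/360
  761/180 10283/2880 6617/2160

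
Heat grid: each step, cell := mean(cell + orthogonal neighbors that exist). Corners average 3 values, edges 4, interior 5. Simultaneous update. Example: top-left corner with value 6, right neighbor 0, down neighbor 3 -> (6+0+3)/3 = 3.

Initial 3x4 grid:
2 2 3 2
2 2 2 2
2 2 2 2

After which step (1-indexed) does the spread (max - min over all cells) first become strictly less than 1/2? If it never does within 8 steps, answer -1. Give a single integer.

Answer: 1

Derivation:
Step 1: max=7/3, min=2, spread=1/3
  -> spread < 1/2 first at step 1
Step 2: max=271/120, min=2, spread=31/120
Step 3: max=2371/1080, min=2, spread=211/1080
Step 4: max=232897/108000, min=3647/1800, spread=14077/108000
Step 5: max=2084407/972000, min=219683/108000, spread=5363/48600
Step 6: max=62060809/29160000, min=122869/60000, spread=93859/1166400
Step 7: max=3709474481/1749600000, min=199736467/97200000, spread=4568723/69984000
Step 8: max=221732435629/104976000000, min=6013618889/2916000000, spread=8387449/167961600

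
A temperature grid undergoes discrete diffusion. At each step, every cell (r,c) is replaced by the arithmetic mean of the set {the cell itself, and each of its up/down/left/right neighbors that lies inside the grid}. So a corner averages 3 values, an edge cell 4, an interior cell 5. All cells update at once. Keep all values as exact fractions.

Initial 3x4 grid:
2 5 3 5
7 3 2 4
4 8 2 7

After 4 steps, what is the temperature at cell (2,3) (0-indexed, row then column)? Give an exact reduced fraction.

Step 1: cell (2,3) = 13/3
Step 2: cell (2,3) = 163/36
Step 3: cell (2,3) = 4489/1080
Step 4: cell (2,3) = 275993/64800
Full grid after step 4:
  8549/2025 449843/108000 139711/36000 9559/2400
  82073/18000 15811/3750 753203/180000 1730437/432000
  74867/16200 495343/108000 457633/108000 275993/64800

Answer: 275993/64800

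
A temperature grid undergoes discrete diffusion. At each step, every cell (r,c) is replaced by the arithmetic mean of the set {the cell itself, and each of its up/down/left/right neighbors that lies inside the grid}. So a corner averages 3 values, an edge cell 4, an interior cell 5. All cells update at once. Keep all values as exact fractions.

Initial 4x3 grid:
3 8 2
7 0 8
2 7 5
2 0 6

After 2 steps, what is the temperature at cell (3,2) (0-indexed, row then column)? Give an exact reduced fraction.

Step 1: cell (3,2) = 11/3
Step 2: cell (3,2) = 167/36
Full grid after step 2:
  49/12 85/16 13/3
  39/8 94/25 89/16
  349/120 471/100 1003/240
  115/36 231/80 167/36

Answer: 167/36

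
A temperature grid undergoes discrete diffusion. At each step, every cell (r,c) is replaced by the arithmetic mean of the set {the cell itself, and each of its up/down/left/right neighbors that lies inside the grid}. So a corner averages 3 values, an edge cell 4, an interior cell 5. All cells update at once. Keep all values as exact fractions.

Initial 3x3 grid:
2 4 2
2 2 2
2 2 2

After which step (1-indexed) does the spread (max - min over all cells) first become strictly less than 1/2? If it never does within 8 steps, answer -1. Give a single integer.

Answer: 3

Derivation:
Step 1: max=8/3, min=2, spread=2/3
Step 2: max=307/120, min=2, spread=67/120
Step 3: max=2597/1080, min=207/100, spread=1807/5400
  -> spread < 1/2 first at step 3
Step 4: max=1021963/432000, min=5761/2700, spread=33401/144000
Step 5: max=9005933/3888000, min=583391/270000, spread=3025513/19440000
Step 6: max=3575326867/1555200000, min=31555949/14400000, spread=53531/497664
Step 7: max=212656925849/93312000000, min=8567116051/3888000000, spread=450953/5971968
Step 8: max=12706343560603/5598720000000, min=1034128610519/466560000000, spread=3799043/71663616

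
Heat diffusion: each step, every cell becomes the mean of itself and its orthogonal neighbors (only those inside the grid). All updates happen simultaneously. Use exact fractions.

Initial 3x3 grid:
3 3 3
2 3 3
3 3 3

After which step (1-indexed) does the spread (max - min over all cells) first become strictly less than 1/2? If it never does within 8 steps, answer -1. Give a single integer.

Answer: 1

Derivation:
Step 1: max=3, min=8/3, spread=1/3
  -> spread < 1/2 first at step 1
Step 2: max=3, min=653/240, spread=67/240
Step 3: max=593/200, min=6043/2160, spread=1807/10800
Step 4: max=15839/5400, min=2434037/864000, spread=33401/288000
Step 5: max=1576609/540000, min=22098067/7776000, spread=3025513/38880000
Step 6: max=83644051/28800000, min=8866273133/3110400000, spread=53531/995328
Step 7: max=22536883949/7776000000, min=533839074151/186624000000, spread=450953/11943936
Step 8: max=2698351389481/933120000000, min=32083416439397/11197440000000, spread=3799043/143327232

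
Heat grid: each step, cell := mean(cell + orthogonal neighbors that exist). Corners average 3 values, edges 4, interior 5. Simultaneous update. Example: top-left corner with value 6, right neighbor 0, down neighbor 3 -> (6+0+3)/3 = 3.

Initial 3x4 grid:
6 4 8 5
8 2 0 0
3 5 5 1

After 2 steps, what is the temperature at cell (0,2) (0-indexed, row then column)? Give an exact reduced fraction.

Step 1: cell (0,2) = 17/4
Step 2: cell (0,2) = 199/48
Full grid after step 2:
  21/4 381/80 199/48 121/36
  1193/240 203/50 153/50 65/24
  83/18 469/120 23/8 25/12

Answer: 199/48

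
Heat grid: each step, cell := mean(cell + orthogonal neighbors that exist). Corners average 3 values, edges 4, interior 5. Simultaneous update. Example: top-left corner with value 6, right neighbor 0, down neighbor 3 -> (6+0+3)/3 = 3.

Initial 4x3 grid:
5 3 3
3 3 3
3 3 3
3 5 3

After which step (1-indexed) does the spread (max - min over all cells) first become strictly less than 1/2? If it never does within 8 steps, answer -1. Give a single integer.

Step 1: max=11/3, min=3, spread=2/3
Step 2: max=427/120, min=3, spread=67/120
Step 3: max=1861/540, min=227/72, spread=317/1080
  -> spread < 1/2 first at step 3
Step 4: max=1465051/432000, min=19123/6000, spread=17639/86400
Step 5: max=13140641/3888000, min=4178087/1296000, spread=30319/194400
Step 6: max=782792959/233280000, min=252706853/77760000, spread=61681/583200
Step 7: max=46870226981/13996800000, min=187678567/57600000, spread=1580419/17496000
Step 8: max=2802830194879/839808000000, min=915456014293/279936000000, spread=7057769/104976000

Answer: 3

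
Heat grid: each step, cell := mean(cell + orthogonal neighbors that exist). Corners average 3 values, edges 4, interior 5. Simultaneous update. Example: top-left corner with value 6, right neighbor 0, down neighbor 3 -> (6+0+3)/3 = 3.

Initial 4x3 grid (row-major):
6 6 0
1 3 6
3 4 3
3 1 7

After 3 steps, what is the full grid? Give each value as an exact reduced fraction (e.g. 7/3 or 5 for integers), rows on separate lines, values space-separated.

After step 1:
  13/3 15/4 4
  13/4 4 3
  11/4 14/5 5
  7/3 15/4 11/3
After step 2:
  34/9 193/48 43/12
  43/12 84/25 4
  167/60 183/50 217/60
  53/18 251/80 149/36
After step 3:
  1639/432 53071/14400 557/144
  6077/1800 22349/6000 91/25
  5837/1800 6623/2000 6937/1800
  6383/2160 16657/4800 7843/2160

Answer: 1639/432 53071/14400 557/144
6077/1800 22349/6000 91/25
5837/1800 6623/2000 6937/1800
6383/2160 16657/4800 7843/2160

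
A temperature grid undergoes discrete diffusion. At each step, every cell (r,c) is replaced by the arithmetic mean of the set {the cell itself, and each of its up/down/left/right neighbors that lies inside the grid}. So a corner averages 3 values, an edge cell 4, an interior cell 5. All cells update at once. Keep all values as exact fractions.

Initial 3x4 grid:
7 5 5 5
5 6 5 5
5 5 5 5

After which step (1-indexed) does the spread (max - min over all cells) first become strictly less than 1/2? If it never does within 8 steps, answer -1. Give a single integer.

Step 1: max=23/4, min=5, spread=3/4
Step 2: max=103/18, min=5, spread=13/18
Step 3: max=5951/1080, min=2013/400, spread=5159/10800
  -> spread < 1/2 first at step 3
Step 4: max=709823/129600, min=36391/7200, spread=10957/25920
Step 5: max=42045787/7776000, min=550271/108000, spread=97051/311040
Step 6: max=2509405133/466560000, min=66257003/12960000, spread=4966121/18662400
Step 7: max=149672028247/27993600000, min=3995114677/777600000, spread=46783199/223948800
Step 8: max=8947890058373/1679616000000, min=240466703243/46656000000, spread=2328709933/13436928000

Answer: 3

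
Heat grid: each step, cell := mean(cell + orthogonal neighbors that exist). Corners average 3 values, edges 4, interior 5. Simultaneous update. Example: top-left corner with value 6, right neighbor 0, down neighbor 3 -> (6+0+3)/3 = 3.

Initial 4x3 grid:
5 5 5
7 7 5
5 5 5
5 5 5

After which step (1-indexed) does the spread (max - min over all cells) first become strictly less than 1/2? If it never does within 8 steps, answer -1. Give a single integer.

Answer: 4

Derivation:
Step 1: max=6, min=5, spread=1
Step 2: max=689/120, min=5, spread=89/120
Step 3: max=763/135, min=613/120, spread=587/1080
Step 4: max=363817/64800, min=6193/1200, spread=5879/12960
  -> spread < 1/2 first at step 4
Step 5: max=21637553/3888000, min=17599/3375, spread=272701/777600
Step 6: max=1290855967/233280000, min=34009247/6480000, spread=2660923/9331200
Step 7: max=77042529053/13996800000, min=228014797/43200000, spread=126629393/559872000
Step 8: max=4604655199927/839808000000, min=123630183307/23328000000, spread=1231748807/6718464000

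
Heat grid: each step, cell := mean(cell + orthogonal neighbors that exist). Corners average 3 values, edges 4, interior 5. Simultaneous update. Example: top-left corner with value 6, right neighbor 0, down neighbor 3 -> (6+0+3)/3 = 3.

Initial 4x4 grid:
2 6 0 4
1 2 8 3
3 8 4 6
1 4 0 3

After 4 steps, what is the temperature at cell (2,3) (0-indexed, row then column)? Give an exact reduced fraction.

Answer: 285731/72000

Derivation:
Step 1: cell (2,3) = 4
Step 2: cell (2,3) = 349/80
Step 3: cell (2,3) = 9161/2400
Step 4: cell (2,3) = 285731/72000
Full grid after step 4:
  7573/2400 15947/4500 3931/1080 254051/64800
  243247/72000 69929/20000 716261/180000 166933/43200
  708013/216000 664093/180000 75081/20000 285731/72000
  215899/64800 184057/54000 66769/18000 26447/7200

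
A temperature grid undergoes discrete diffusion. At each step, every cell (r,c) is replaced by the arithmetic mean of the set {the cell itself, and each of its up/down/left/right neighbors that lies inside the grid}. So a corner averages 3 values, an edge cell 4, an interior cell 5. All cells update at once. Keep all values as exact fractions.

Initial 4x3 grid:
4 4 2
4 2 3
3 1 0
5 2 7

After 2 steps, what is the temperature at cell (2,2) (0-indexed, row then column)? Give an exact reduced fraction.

Step 1: cell (2,2) = 11/4
Step 2: cell (2,2) = 91/40
Full grid after step 2:
  41/12 16/5 31/12
  133/40 62/25 103/40
  343/120 283/100 91/40
  31/9 701/240 19/6

Answer: 91/40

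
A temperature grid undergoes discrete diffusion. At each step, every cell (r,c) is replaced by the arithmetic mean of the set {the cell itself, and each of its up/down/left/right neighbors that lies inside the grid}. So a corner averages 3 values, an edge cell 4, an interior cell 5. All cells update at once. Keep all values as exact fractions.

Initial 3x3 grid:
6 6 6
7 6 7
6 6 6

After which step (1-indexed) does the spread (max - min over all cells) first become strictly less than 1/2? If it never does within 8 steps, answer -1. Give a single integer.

Step 1: max=32/5, min=6, spread=2/5
  -> spread < 1/2 first at step 1
Step 2: max=1519/240, min=309/50, spread=179/1200
Step 3: max=18823/3000, min=1397/225, spread=589/9000
Step 4: max=5405551/864000, min=1121081/180000, spread=121811/4320000
Step 5: max=67491607/10800000, min=5051423/810000, spread=417901/32400000
Step 6: max=19424969359/3110400000, min=4043063129/648000000, spread=91331699/15552000000
Step 7: max=242762654263/38880000000, min=18199255007/2916000000, spread=317762509/116640000000
Step 8: max=69905646886831/11197440000000, min=14560732008761/2332800000000, spread=70666223891/55987200000000

Answer: 1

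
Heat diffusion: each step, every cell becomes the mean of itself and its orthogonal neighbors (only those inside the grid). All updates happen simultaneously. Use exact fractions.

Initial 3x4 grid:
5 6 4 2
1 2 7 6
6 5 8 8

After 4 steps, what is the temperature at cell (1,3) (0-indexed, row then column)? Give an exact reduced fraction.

Step 1: cell (1,3) = 23/4
Step 2: cell (1,3) = 1349/240
Step 3: cell (1,3) = 81247/14400
Step 4: cell (1,3) = 4779773/864000
Full grid after step 4:
  90247/21600 160427/36000 174797/36000 74153/14400
  622253/144000 2932/625 1888957/360000 4779773/864000
  16337/3600 359729/72000 1207907/216000 764527/129600

Answer: 4779773/864000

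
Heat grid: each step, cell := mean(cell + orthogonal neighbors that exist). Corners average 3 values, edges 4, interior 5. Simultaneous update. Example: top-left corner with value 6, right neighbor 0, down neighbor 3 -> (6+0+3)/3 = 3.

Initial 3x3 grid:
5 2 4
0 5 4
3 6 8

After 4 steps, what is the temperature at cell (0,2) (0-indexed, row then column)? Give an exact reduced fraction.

Step 1: cell (0,2) = 10/3
Step 2: cell (0,2) = 151/36
Step 3: cell (0,2) = 8609/2160
Step 4: cell (0,2) = 533863/129600
Full grid after step 4:
  452863/129600 12466/3375 533863/129600
  3120671/864000 183919/45000 3753671/864000
  172171/43200 616091/144000 67457/14400

Answer: 533863/129600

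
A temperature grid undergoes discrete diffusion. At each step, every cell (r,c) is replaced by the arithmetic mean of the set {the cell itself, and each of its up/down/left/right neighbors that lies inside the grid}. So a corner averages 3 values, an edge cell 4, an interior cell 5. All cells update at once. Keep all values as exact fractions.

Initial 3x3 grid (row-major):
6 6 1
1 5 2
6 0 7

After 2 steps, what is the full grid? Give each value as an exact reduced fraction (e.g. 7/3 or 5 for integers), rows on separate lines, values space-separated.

After step 1:
  13/3 9/2 3
  9/2 14/5 15/4
  7/3 9/2 3
After step 2:
  40/9 439/120 15/4
  419/120 401/100 251/80
  34/9 379/120 15/4

Answer: 40/9 439/120 15/4
419/120 401/100 251/80
34/9 379/120 15/4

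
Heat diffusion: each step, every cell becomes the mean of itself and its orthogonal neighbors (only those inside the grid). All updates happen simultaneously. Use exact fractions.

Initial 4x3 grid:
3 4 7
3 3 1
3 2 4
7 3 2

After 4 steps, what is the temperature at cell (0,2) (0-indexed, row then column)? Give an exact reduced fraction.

Step 1: cell (0,2) = 4
Step 2: cell (0,2) = 4
Step 3: cell (0,2) = 2567/720
Step 4: cell (0,2) = 151649/43200
Full grid after step 4:
  449197/129600 2985083/864000 151649/43200
  725447/216000 1213627/360000 59381/18000
  737387/216000 292213/90000 6389/2000
  111463/32400 1438159/432000 68117/21600

Answer: 151649/43200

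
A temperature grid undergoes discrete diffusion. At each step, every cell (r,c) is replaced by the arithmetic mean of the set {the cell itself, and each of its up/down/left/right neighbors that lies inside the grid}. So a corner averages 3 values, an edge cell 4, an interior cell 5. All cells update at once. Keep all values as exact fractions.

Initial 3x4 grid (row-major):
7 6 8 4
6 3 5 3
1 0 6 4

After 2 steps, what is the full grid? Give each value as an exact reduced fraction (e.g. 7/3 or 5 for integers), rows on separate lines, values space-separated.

After step 1:
  19/3 6 23/4 5
  17/4 4 5 4
  7/3 5/2 15/4 13/3
After step 2:
  199/36 265/48 87/16 59/12
  203/48 87/20 9/2 55/12
  109/36 151/48 187/48 145/36

Answer: 199/36 265/48 87/16 59/12
203/48 87/20 9/2 55/12
109/36 151/48 187/48 145/36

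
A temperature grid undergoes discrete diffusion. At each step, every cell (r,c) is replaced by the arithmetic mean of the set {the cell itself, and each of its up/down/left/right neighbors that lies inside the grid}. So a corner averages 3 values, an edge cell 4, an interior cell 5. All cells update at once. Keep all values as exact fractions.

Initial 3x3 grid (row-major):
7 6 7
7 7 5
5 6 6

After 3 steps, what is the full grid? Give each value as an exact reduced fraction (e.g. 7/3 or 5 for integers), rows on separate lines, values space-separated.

Answer: 13957/2160 92579/14400 563/90
45877/7200 18649/3000 88829/14400
739/120 22001/3600 12937/2160

Derivation:
After step 1:
  20/3 27/4 6
  13/2 31/5 25/4
  6 6 17/3
After step 2:
  239/36 1537/240 19/3
  761/120 317/50 1447/240
  37/6 179/30 215/36
After step 3:
  13957/2160 92579/14400 563/90
  45877/7200 18649/3000 88829/14400
  739/120 22001/3600 12937/2160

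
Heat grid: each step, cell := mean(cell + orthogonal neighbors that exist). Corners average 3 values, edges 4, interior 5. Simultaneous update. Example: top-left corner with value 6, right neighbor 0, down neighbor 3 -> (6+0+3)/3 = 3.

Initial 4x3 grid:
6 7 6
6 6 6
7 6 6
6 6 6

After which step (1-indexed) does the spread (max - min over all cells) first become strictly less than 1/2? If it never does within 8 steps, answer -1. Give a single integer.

Answer: 1

Derivation:
Step 1: max=19/3, min=6, spread=1/3
  -> spread < 1/2 first at step 1
Step 2: max=1507/240, min=6, spread=67/240
Step 3: max=13547/2160, min=1091/180, spread=91/432
Step 4: max=809923/129600, min=32857/5400, spread=4271/25920
Step 5: max=48484997/7776000, min=73289/12000, spread=39749/311040
Step 6: max=2903258023/466560000, min=14876419/2430000, spread=1879423/18662400
Step 7: max=173919511157/27993600000, min=3577079959/583200000, spread=3551477/44789760
Step 8: max=10422051076063/1679616000000, min=17910151213/2916000000, spread=846431819/13436928000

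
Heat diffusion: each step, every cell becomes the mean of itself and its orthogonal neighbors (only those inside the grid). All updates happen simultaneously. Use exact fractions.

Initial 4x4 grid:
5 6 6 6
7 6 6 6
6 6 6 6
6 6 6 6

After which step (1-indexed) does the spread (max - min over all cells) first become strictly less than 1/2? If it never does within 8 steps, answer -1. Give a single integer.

Step 1: max=25/4, min=23/4, spread=1/2
Step 2: max=489/80, min=71/12, spread=47/240
  -> spread < 1/2 first at step 2
Step 3: max=14609/2400, min=14299/2400, spread=31/240
Step 4: max=130889/21600, min=143531/24000, spread=17111/216000
Step 5: max=13063073/2160000, min=1293811/216000, spread=124963/2160000
Step 6: max=117490553/19440000, min=25902637/4320000, spread=1857373/38880000
Step 7: max=5633267/933120, min=233174183/38880000, spread=2317913/58320000
Step 8: max=105574205489/17496000000, min=34996186753/5832000000, spread=58564523/1749600000

Answer: 2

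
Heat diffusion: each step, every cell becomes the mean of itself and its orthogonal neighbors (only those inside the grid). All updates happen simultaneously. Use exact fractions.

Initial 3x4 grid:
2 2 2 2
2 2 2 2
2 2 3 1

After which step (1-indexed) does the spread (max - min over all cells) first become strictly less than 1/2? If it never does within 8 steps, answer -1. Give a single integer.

Answer: 2

Derivation:
Step 1: max=9/4, min=7/4, spread=1/2
Step 2: max=169/80, min=23/12, spread=47/240
  -> spread < 1/2 first at step 2
Step 3: max=5009/2400, min=9373/4800, spread=43/320
Step 4: max=44489/21600, min=85343/43200, spread=727/8640
Step 5: max=4424531/2160000, min=34443493/17280000, spread=63517/1152000
Step 6: max=39752711/19440000, min=310583963/155520000, spread=297509/6220800
Step 7: max=1188860087/583200000, min=18703315417/9331200000, spread=12737839/373248000
Step 8: max=35626884179/17496000000, min=1123613018603/559872000000, spread=131578201/4478976000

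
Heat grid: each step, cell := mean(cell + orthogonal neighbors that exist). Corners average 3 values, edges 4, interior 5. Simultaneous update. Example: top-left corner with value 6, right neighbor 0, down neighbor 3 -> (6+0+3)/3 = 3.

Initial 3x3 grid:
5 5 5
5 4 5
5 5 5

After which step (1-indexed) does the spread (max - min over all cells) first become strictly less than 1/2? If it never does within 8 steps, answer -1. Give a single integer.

Answer: 1

Derivation:
Step 1: max=5, min=19/4, spread=1/4
  -> spread < 1/2 first at step 1
Step 2: max=391/80, min=119/25, spread=51/400
Step 3: max=1753/360, min=23177/4800, spread=589/14400
Step 4: max=1398919/288000, min=145057/30000, spread=31859/1440000
Step 5: max=8735279/1800000, min=83708393/17280000, spread=751427/86400000
Step 6: max=5028936871/1036800000, min=523365313/108000000, spread=23149331/5184000000
Step 7: max=31425068111/6480000000, min=301557345737/62208000000, spread=616540643/311040000000
Step 8: max=18098467991239/3732480000000, min=1884887546017/388800000000, spread=17737747379/18662400000000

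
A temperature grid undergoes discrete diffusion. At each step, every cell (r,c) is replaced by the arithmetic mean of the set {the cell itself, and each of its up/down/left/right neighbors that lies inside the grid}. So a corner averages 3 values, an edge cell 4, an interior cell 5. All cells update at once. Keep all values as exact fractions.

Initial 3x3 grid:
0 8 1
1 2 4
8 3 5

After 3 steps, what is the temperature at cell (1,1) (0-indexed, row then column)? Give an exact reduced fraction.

Answer: 5351/1500

Derivation:
Step 1: cell (1,1) = 18/5
Step 2: cell (1,1) = 83/25
Step 3: cell (1,1) = 5351/1500
Full grid after step 3:
  1151/360 46567/14400 7571/2160
  15889/4800 5351/1500 12823/3600
  889/240 8957/2400 1391/360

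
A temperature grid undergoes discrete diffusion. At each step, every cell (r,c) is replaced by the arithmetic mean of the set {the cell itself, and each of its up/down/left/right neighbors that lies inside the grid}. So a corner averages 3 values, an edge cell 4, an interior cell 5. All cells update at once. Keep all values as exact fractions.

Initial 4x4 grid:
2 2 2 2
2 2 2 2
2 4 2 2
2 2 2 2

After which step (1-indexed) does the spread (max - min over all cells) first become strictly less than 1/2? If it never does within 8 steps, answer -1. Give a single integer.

Step 1: max=5/2, min=2, spread=1/2
Step 2: max=61/25, min=2, spread=11/25
  -> spread < 1/2 first at step 2
Step 3: max=2767/1200, min=2, spread=367/1200
Step 4: max=12371/5400, min=613/300, spread=1337/5400
Step 5: max=365669/162000, min=18469/9000, spread=33227/162000
Step 6: max=10934327/4860000, min=112049/54000, spread=849917/4860000
Step 7: max=325314347/145800000, min=1688533/810000, spread=21378407/145800000
Step 8: max=9714462371/4374000000, min=509688343/243000000, spread=540072197/4374000000

Answer: 2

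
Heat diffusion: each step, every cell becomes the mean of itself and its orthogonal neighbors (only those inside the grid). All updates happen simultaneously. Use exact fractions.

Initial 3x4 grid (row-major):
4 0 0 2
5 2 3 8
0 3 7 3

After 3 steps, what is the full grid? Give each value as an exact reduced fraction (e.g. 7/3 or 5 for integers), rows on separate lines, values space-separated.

After step 1:
  3 3/2 5/4 10/3
  11/4 13/5 4 4
  8/3 3 4 6
After step 2:
  29/12 167/80 121/48 103/36
  661/240 277/100 317/100 13/3
  101/36 46/15 17/4 14/3
After step 3:
  871/360 1959/800 19151/7200 1399/432
  38687/14400 8309/3000 20453/6000 1691/450
  6211/2160 11603/3600 2273/600 53/12

Answer: 871/360 1959/800 19151/7200 1399/432
38687/14400 8309/3000 20453/6000 1691/450
6211/2160 11603/3600 2273/600 53/12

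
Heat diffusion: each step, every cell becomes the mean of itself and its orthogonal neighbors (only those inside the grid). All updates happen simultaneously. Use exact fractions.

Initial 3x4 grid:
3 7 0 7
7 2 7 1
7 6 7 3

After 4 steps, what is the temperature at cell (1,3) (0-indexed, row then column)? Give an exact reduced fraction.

Answer: 1789123/432000

Derivation:
Step 1: cell (1,3) = 9/2
Step 2: cell (1,3) = 427/120
Step 3: cell (1,3) = 31097/7200
Step 4: cell (1,3) = 1789123/432000
Full grid after step 4:
  625919/129600 1026379/216000 904639/216000 67363/16200
  4554581/864000 1730779/360000 834077/180000 1789123/432000
  691319/129600 1141879/216000 1008139/216000 36719/8100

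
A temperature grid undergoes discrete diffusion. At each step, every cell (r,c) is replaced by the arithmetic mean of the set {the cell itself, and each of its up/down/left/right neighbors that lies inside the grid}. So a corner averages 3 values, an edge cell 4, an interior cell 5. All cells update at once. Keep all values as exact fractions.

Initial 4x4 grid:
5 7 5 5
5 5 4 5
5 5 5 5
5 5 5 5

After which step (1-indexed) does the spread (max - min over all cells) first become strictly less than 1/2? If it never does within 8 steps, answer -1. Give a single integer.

Answer: 3

Derivation:
Step 1: max=17/3, min=19/4, spread=11/12
Step 2: max=1297/240, min=391/80, spread=31/60
Step 3: max=11527/2160, min=3939/800, spread=8917/21600
  -> spread < 1/2 first at step 3
Step 4: max=68129/12960, min=118481/24000, spread=207463/648000
Step 5: max=10139023/1944000, min=1068731/216000, spread=130111/486000
Step 6: max=302061193/58320000, min=32115341/6480000, spread=3255781/14580000
Step 7: max=9018210847/1749600000, min=965418827/194400000, spread=82360351/437400000
Step 8: max=53896575701/10497600000, min=29020507469/5832000000, spread=2074577821/13122000000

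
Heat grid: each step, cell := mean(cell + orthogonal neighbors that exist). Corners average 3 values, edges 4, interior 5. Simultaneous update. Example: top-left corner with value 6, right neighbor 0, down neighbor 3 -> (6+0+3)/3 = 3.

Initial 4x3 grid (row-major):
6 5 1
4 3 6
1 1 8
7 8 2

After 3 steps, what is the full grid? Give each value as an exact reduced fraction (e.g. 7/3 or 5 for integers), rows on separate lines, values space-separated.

After step 1:
  5 15/4 4
  7/2 19/5 9/2
  13/4 21/5 17/4
  16/3 9/2 6
After step 2:
  49/12 331/80 49/12
  311/80 79/20 331/80
  977/240 4 379/80
  157/36 601/120 59/12
After step 3:
  1453/360 3901/960 1483/360
  1919/480 1609/400 2029/480
  1175/288 653/150 427/96
  9677/2160 6583/1440 391/80

Answer: 1453/360 3901/960 1483/360
1919/480 1609/400 2029/480
1175/288 653/150 427/96
9677/2160 6583/1440 391/80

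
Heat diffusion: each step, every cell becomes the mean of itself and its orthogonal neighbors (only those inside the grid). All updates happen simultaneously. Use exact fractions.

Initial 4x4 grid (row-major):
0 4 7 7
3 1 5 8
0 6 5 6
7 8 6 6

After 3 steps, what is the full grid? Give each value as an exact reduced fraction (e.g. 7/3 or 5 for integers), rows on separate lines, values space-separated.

After step 1:
  7/3 3 23/4 22/3
  1 19/5 26/5 13/2
  4 4 28/5 25/4
  5 27/4 25/4 6
After step 2:
  19/9 893/240 1277/240 235/36
  167/60 17/5 537/100 1517/240
  7/2 483/100 273/50 487/80
  21/4 11/2 123/20 37/6
After step 3:
  6203/2160 5239/1440 37691/7200 6541/1080
  2123/720 193/48 15523/3000 43751/7200
  4909/1200 2269/500 11159/2000 4807/800
  19/4 2173/400 6983/1200 4417/720

Answer: 6203/2160 5239/1440 37691/7200 6541/1080
2123/720 193/48 15523/3000 43751/7200
4909/1200 2269/500 11159/2000 4807/800
19/4 2173/400 6983/1200 4417/720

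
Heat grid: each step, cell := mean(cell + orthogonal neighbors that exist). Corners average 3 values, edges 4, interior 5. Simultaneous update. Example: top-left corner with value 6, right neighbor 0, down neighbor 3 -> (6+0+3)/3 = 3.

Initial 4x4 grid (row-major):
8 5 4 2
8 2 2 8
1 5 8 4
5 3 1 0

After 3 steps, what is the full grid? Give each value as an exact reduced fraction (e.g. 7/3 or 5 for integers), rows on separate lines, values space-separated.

Answer: 623/120 1153/240 15551/3600 583/135
193/40 4551/1000 1627/375 14711/3600
857/200 2011/500 2281/600 14063/3600
223/60 2131/600 6169/1800 715/216

Derivation:
After step 1:
  7 19/4 13/4 14/3
  19/4 22/5 24/5 4
  19/4 19/5 4 5
  3 7/2 3 5/3
After step 2:
  11/2 97/20 131/30 143/36
  209/40 9/2 409/100 277/60
  163/40 409/100 103/25 11/3
  15/4 133/40 73/24 29/9
After step 3:
  623/120 1153/240 15551/3600 583/135
  193/40 4551/1000 1627/375 14711/3600
  857/200 2011/500 2281/600 14063/3600
  223/60 2131/600 6169/1800 715/216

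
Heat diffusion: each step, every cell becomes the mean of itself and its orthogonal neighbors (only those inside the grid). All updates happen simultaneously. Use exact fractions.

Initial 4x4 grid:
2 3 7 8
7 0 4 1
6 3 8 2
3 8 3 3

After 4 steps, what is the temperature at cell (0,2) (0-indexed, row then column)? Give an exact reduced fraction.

Answer: 229487/54000

Derivation:
Step 1: cell (0,2) = 11/2
Step 2: cell (0,2) = 107/24
Step 3: cell (0,2) = 7841/1800
Step 4: cell (0,2) = 229487/54000
Full grid after step 4:
  5333/1350 72901/18000 229487/54000 280769/64800
  24617/6000 15539/3750 749507/180000 907943/216000
  242167/54000 780337/180000 189949/45000 865903/216000
  302539/64800 992413/216000 911053/216000 13151/3240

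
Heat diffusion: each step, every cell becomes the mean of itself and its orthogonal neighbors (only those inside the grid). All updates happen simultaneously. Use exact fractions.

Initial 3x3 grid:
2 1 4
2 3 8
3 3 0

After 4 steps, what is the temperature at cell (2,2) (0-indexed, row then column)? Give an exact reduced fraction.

Answer: 103487/32400

Derivation:
Step 1: cell (2,2) = 11/3
Step 2: cell (2,2) = 29/9
Step 3: cell (2,2) = 1801/540
Step 4: cell (2,2) = 103487/32400
Full grid after step 4:
  21653/8100 430411/144000 418423/129600
  1169983/432000 264973/90000 947447/288000
  349973/129600 2579591/864000 103487/32400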